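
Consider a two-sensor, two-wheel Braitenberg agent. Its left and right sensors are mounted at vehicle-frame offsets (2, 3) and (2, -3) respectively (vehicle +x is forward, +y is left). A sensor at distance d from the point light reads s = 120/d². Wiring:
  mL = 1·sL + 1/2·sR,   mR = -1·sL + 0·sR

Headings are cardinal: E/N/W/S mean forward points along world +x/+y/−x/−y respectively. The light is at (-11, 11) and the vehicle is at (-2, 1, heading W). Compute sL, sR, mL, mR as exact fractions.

60/109 60/49 6210/5341 -60/109

left sensor world pos  = (-4, -2); dL² = 218
right sensor world pos = (-4, 4); dR² = 98
sL = 120/218 = 60/109
sR = 120/98 = 60/49
mL = 1·sL + 1/2·sR = 6210/5341
mR = -1·sL + 0·sR = -60/109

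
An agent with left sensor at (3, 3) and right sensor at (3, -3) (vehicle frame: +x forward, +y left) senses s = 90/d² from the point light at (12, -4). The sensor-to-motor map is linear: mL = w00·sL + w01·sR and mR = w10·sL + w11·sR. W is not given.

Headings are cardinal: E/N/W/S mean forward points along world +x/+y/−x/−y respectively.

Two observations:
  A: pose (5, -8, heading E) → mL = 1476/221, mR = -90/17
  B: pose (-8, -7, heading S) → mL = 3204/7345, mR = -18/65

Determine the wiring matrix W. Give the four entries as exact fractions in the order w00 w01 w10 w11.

1 1 -1 0

obs A: pose=(5,-8,E) → sL=90/17, sR=18/13, mL=1476/221, mR=-90/17
obs B: pose=(-8,-7,S) → sL=18/65, sR=18/113, mL=3204/7345, mR=-18/65
sensor matrix S = [[90/17, 18/13], [18/65, 18/113]]; det S = 746496/1623245
solve [mL_A; mL_B] = S·[w00; w01] and [mR_A; mR_B] = S·[w10; w11]:
  w00 = 1, w01 = 1, w10 = -1, w11 = 0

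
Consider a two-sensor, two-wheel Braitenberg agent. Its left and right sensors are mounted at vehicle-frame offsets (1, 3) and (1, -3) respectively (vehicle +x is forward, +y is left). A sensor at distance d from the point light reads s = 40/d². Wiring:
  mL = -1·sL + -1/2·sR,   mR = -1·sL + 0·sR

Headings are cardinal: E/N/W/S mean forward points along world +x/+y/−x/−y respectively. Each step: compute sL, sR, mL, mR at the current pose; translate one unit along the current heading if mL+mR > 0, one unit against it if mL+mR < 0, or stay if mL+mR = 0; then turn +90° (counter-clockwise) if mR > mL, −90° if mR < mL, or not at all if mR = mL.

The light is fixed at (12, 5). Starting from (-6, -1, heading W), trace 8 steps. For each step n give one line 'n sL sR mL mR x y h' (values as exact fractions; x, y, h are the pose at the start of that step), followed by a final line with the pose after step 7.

n=0: pose=(-6,-1,W); sL=20/221, sR=4/37; mL=-1182/8177, mR=-20/221; mL+mR=-1922/8177 → advance -1; mR−mL=2/37 → turn +1·90°
n=1: pose=(-5,-1,S); sL=8/49, sR=40/449; mL=-4572/22001, mR=-8/49; mL+mR=-8164/22001 → advance -1; mR−mL=20/449 → turn +1·90°
n=2: pose=(-5,0,E); sL=2/13, sR=1/8; mL=-45/208, mR=-2/13; mL+mR=-77/208 → advance -1; mR−mL=1/16 → turn +1·90°
n=3: pose=(-6,0,N); sL=40/457, sR=40/241; mL=-18780/110137, mR=-40/457; mL+mR=-28420/110137 → advance -1; mR−mL=20/241 → turn +1·90°
n=4: pose=(-6,-1,W); sL=20/221, sR=4/37; mL=-1182/8177, mR=-20/221; mL+mR=-1922/8177 → advance -1; mR−mL=2/37 → turn +1·90°
n=5: pose=(-5,-1,S); sL=8/49, sR=40/449; mL=-4572/22001, mR=-8/49; mL+mR=-8164/22001 → advance -1; mR−mL=20/449 → turn +1·90°
n=6: pose=(-5,0,E); sL=2/13, sR=1/8; mL=-45/208, mR=-2/13; mL+mR=-77/208 → advance -1; mR−mL=1/16 → turn +1·90°
n=7: pose=(-6,0,N); sL=40/457, sR=40/241; mL=-18780/110137, mR=-40/457; mL+mR=-28420/110137 → advance -1; mR−mL=20/241 → turn +1·90°

0 20/221 4/37 -1182/8177 -20/221 -6 -1 W
1 8/49 40/449 -4572/22001 -8/49 -5 -1 S
2 2/13 1/8 -45/208 -2/13 -5 0 E
3 40/457 40/241 -18780/110137 -40/457 -6 0 N
4 20/221 4/37 -1182/8177 -20/221 -6 -1 W
5 8/49 40/449 -4572/22001 -8/49 -5 -1 S
6 2/13 1/8 -45/208 -2/13 -5 0 E
7 40/457 40/241 -18780/110137 -40/457 -6 0 N
final -6 -1 W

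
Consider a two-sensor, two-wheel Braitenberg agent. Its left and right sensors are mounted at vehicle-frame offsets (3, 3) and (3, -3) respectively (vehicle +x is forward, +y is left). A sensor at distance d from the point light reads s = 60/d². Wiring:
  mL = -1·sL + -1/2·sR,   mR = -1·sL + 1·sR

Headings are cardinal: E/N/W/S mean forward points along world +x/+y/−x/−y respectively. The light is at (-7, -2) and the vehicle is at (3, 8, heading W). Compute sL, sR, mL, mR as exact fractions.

left sensor world pos  = (0, 5); dL² = 98
right sensor world pos = (0, 11); dR² = 218
sL = 60/98 = 30/49
sR = 60/218 = 30/109
mL = -1·sL + -1/2·sR = -4005/5341
mR = -1·sL + 1·sR = -1800/5341

30/49 30/109 -4005/5341 -1800/5341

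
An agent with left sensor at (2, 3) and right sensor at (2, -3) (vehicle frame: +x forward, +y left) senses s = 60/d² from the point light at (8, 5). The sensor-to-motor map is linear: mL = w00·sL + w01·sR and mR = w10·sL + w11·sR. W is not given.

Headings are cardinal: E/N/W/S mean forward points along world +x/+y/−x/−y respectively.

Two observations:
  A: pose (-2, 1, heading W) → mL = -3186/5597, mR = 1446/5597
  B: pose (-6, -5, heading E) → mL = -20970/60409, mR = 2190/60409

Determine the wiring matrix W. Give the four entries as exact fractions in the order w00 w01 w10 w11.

obs A: pose=(-2,1,W) → sL=60/193, sR=12/29, mL=-3186/5597, mR=1446/5597
obs B: pose=(-6,-5,E) → sL=60/193, sR=60/313, mL=-20970/60409, mR=2190/60409
sensor matrix S = [[60/193, 12/29], [60/193, 60/313]]; det S = -120960/1751861
solve [mL_A; mL_B] = S·[w00; w01] and [mR_A; mR_B] = S·[w10; w11]:
  w00 = -1/2, w01 = -1, w10 = -1/2, w11 = 1

-1/2 -1 -1/2 1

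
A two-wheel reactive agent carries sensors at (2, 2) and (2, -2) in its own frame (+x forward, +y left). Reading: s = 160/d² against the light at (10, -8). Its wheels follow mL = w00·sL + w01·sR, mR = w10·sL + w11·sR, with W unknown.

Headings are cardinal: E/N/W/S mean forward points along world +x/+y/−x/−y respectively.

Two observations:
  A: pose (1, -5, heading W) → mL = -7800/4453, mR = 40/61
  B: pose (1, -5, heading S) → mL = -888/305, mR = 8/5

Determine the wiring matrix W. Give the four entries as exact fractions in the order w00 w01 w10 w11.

obs A: pose=(1,-5,W) → sL=80/61, sR=80/73, mL=-7800/4453, mR=40/61
obs B: pose=(1,-5,S) → sL=16/5, sR=80/61, mL=-888/305, mR=8/5
sensor matrix S = [[80/61, 80/73], [16/5, 80/61]]; det S = -485376/271633
solve [mL_A; mL_B] = S·[w00; w01] and [mR_A; mR_B] = S·[w10; w11]:
  w00 = -1/2, w01 = -1, w10 = 1/2, w11 = 0

-1/2 -1 1/2 0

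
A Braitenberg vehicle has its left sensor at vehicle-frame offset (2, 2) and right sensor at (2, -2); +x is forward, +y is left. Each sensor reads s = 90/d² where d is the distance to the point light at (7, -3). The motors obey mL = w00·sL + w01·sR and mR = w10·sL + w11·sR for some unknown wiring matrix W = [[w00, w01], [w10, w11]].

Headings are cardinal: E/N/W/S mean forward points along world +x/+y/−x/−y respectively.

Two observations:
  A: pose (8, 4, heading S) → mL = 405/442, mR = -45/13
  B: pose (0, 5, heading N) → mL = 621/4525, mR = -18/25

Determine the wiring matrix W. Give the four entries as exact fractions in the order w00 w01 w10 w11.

1 -1/2 0 -1

obs A: pose=(8,4,S) → sL=45/17, sR=45/13, mL=405/442, mR=-45/13
obs B: pose=(0,5,N) → sL=90/181, sR=18/25, mL=621/4525, mR=-18/25
sensor matrix S = [[45/17, 45/13], [90/181, 18/25]]; det S = 36936/200005
solve [mL_A; mL_B] = S·[w00; w01] and [mR_A; mR_B] = S·[w10; w11]:
  w00 = 1, w01 = -1/2, w10 = 0, w11 = -1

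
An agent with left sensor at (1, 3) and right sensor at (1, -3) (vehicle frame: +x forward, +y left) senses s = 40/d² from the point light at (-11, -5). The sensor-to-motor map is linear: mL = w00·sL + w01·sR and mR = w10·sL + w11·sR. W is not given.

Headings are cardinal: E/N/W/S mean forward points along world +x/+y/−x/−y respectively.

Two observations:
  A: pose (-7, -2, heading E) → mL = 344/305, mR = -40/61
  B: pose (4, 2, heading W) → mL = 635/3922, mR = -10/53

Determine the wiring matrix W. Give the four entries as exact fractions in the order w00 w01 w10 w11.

1/2 1/2 -1 0

obs A: pose=(-7,-2,E) → sL=40/61, sR=8/5, mL=344/305, mR=-40/61
obs B: pose=(4,2,W) → sL=10/53, sR=5/37, mL=635/3922, mR=-10/53
sensor matrix S = [[40/61, 8/5], [10/53, 5/37]]; det S = -25512/119621
solve [mL_A; mL_B] = S·[w00; w01] and [mR_A; mR_B] = S·[w10; w11]:
  w00 = 1/2, w01 = 1/2, w10 = -1, w11 = 0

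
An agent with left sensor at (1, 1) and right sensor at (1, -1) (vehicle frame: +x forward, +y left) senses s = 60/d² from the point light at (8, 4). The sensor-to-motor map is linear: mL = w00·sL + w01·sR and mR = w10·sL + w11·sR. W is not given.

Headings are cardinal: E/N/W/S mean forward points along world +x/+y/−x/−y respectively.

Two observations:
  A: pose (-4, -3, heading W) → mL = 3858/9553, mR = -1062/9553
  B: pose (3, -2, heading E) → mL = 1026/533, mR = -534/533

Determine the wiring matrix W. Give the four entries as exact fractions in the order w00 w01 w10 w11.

1 1/2 -1 1/2

obs A: pose=(-4,-3,W) → sL=60/233, sR=12/41, mL=3858/9553, mR=-1062/9553
obs B: pose=(3,-2,E) → sL=60/41, sR=12/13, mL=1026/533, mR=-534/533
sensor matrix S = [[60/233, 12/41], [60/41, 12/13]]; det S = -970560/5091749
solve [mL_A; mL_B] = S·[w00; w01] and [mR_A; mR_B] = S·[w10; w11]:
  w00 = 1, w01 = 1/2, w10 = -1, w11 = 1/2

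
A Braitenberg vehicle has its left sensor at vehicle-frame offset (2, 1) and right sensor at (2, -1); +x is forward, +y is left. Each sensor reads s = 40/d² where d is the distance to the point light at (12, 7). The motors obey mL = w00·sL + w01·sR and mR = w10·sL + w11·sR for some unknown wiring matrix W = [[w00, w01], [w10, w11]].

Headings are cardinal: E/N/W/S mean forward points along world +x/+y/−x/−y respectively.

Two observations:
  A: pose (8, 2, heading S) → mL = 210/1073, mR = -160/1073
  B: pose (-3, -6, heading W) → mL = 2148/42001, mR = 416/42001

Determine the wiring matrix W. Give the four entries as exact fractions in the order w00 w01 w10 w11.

obs A: pose=(8,2,S) → sL=20/29, sR=20/37, mL=210/1073, mR=-160/1073
obs B: pose=(-3,-6,W) → sL=8/97, sR=40/433, mL=2148/42001, mR=416/42001
sensor matrix S = [[20/29, 20/37], [8/97, 40/433]]; det S = 862080/45067073
solve [mL_A; mL_B] = S·[w00; w01] and [mR_A; mR_B] = S·[w10; w11]:
  w00 = -1/2, w01 = 1, w10 = -1, w11 = 1

-1/2 1 -1 1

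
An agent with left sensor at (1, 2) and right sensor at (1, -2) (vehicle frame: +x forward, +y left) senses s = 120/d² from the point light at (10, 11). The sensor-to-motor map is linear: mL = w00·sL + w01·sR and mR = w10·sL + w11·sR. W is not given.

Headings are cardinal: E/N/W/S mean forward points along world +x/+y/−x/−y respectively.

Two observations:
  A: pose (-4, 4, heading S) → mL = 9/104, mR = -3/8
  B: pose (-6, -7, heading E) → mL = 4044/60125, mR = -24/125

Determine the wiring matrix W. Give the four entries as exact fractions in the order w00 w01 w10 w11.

-1/2 1 0 -1

obs A: pose=(-4,4,S) → sL=15/26, sR=3/8, mL=9/104, mR=-3/8
obs B: pose=(-6,-7,E) → sL=120/481, sR=24/125, mL=4044/60125, mR=-24/125
sensor matrix S = [[15/26, 3/8], [120/481, 24/125]]; det S = 207/12025
solve [mL_A; mL_B] = S·[w00; w01] and [mR_A; mR_B] = S·[w10; w11]:
  w00 = -1/2, w01 = 1, w10 = 0, w11 = -1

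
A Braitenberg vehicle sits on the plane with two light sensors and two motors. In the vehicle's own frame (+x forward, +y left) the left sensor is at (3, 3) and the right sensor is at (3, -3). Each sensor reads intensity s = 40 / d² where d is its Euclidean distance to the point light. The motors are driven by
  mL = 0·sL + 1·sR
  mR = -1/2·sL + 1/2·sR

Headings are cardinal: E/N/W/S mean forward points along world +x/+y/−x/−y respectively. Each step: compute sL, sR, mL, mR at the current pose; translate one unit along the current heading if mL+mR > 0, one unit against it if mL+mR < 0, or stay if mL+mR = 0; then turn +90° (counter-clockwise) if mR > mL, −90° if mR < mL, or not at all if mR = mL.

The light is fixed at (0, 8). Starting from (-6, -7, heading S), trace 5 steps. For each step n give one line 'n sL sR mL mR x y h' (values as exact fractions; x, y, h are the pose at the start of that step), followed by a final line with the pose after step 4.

0 40/333 8/81 8/81 -32/2997 -6 -7 S
1 20/221 4/25 4/25 192/5525 -6 -8 W
2 40/269 8/37 8/37 336/9953 -7 -8 N
3 1/4 2/17 2/17 -9/136 -7 -7 E
4 40/333 8/81 8/81 -32/2997 -6 -7 S
final -6 -8 W

n=0: pose=(-6,-7,S); sL=40/333, sR=8/81; mL=8/81, mR=-32/2997; mL+mR=88/999 → advance +1; mR−mL=-328/2997 → turn -1·90°
n=1: pose=(-6,-8,W); sL=20/221, sR=4/25; mL=4/25, mR=192/5525; mL+mR=1076/5525 → advance +1; mR−mL=-692/5525 → turn -1·90°
n=2: pose=(-7,-8,N); sL=40/269, sR=8/37; mL=8/37, mR=336/9953; mL+mR=2488/9953 → advance +1; mR−mL=-1816/9953 → turn -1·90°
n=3: pose=(-7,-7,E); sL=1/4, sR=2/17; mL=2/17, mR=-9/136; mL+mR=7/136 → advance +1; mR−mL=-25/136 → turn -1·90°
n=4: pose=(-6,-7,S); sL=40/333, sR=8/81; mL=8/81, mR=-32/2997; mL+mR=88/999 → advance +1; mR−mL=-328/2997 → turn -1·90°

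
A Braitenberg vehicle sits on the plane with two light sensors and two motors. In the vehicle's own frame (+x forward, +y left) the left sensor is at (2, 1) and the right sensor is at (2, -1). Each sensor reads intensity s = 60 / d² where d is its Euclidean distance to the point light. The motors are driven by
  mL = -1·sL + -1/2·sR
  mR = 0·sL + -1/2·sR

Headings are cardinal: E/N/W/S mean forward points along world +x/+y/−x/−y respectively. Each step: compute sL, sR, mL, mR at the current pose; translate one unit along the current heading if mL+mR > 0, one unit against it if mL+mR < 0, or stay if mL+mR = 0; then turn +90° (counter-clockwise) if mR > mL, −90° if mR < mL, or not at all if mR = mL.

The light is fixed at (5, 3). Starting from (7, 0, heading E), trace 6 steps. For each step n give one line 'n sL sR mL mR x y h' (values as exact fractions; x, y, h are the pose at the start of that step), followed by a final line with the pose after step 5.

n=0: pose=(7,0,E); sL=3, sR=15/8; mL=-63/16, mR=-15/16; mL+mR=-39/8 → advance -1; mR−mL=3 → turn +1·90°
n=1: pose=(6,0,N); sL=60, sR=12; mL=-66, mR=-6; mL+mR=-72 → advance -1; mR−mL=60 → turn +1·90°
n=2: pose=(6,-1,W); sL=30/13, sR=6; mL=-69/13, mR=-3; mL+mR=-108/13 → advance -1; mR−mL=30/13 → turn +1·90°
n=3: pose=(7,-1,S); sL=4/3, sR=60/37; mL=-238/111, mR=-30/37; mL+mR=-328/111 → advance -1; mR−mL=4/3 → turn +1·90°
n=4: pose=(7,0,E); sL=3, sR=15/8; mL=-63/16, mR=-15/16; mL+mR=-39/8 → advance -1; mR−mL=3 → turn +1·90°
n=5: pose=(6,0,N); sL=60, sR=12; mL=-66, mR=-6; mL+mR=-72 → advance -1; mR−mL=60 → turn +1·90°

0 3 15/8 -63/16 -15/16 7 0 E
1 60 12 -66 -6 6 0 N
2 30/13 6 -69/13 -3 6 -1 W
3 4/3 60/37 -238/111 -30/37 7 -1 S
4 3 15/8 -63/16 -15/16 7 0 E
5 60 12 -66 -6 6 0 N
final 6 -1 W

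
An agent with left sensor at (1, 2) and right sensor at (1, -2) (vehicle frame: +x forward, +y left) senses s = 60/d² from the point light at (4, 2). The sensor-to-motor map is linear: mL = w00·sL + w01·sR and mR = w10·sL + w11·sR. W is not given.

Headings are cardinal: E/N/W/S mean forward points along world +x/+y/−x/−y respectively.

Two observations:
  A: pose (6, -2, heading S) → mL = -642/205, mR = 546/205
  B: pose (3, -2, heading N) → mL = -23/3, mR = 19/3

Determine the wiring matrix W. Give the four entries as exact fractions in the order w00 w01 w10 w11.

-1/2 -1 1 1/2

obs A: pose=(6,-2,S) → sL=60/41, sR=12/5, mL=-642/205, mR=546/205
obs B: pose=(3,-2,N) → sL=10/3, sR=6, mL=-23/3, mR=19/3
sensor matrix S = [[60/41, 12/5], [10/3, 6]]; det S = 32/41
solve [mL_A; mL_B] = S·[w00; w01] and [mR_A; mR_B] = S·[w10; w11]:
  w00 = -1/2, w01 = -1, w10 = 1, w11 = 1/2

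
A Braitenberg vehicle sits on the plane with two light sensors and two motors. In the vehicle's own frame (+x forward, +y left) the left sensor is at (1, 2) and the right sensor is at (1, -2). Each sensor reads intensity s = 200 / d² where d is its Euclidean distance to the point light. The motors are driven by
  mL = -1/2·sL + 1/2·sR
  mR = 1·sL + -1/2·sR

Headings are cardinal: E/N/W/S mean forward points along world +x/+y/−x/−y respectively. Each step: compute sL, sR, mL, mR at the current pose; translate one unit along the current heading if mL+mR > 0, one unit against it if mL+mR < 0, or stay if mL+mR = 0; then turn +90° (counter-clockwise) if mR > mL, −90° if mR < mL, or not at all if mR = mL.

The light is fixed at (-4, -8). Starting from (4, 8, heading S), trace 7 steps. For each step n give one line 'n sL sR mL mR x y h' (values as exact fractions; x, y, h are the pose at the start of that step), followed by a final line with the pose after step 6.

n=0: pose=(4,8,S); sL=8/13, sR=200/261; mL=256/3393, mR=788/3393; mL+mR=4/13 → advance +1; mR−mL=532/3393 → turn +1·90°
n=1: pose=(4,7,E); sL=20/37, sR=4/5; mL=24/185, mR=26/185; mL+mR=10/37 → advance +1; mR−mL=2/185 → turn +1·90°
n=2: pose=(5,7,N); sL=40/61, sR=200/377; mL=-1440/22997, mR=8980/22997; mL+mR=20/61 → advance +1; mR−mL=10420/22997 → turn +1·90°
n=3: pose=(5,8,W); sL=10/13, sR=50/97; mL=-160/1261, mR=645/1261; mL+mR=5/13 → advance +1; mR−mL=805/1261 → turn +1·90°
n=4: pose=(4,8,S); sL=8/13, sR=200/261; mL=256/3393, mR=788/3393; mL+mR=4/13 → advance +1; mR−mL=532/3393 → turn +1·90°
n=5: pose=(4,7,E); sL=20/37, sR=4/5; mL=24/185, mR=26/185; mL+mR=10/37 → advance +1; mR−mL=2/185 → turn +1·90°
n=6: pose=(5,7,N); sL=40/61, sR=200/377; mL=-1440/22997, mR=8980/22997; mL+mR=20/61 → advance +1; mR−mL=10420/22997 → turn +1·90°

0 8/13 200/261 256/3393 788/3393 4 8 S
1 20/37 4/5 24/185 26/185 4 7 E
2 40/61 200/377 -1440/22997 8980/22997 5 7 N
3 10/13 50/97 -160/1261 645/1261 5 8 W
4 8/13 200/261 256/3393 788/3393 4 8 S
5 20/37 4/5 24/185 26/185 4 7 E
6 40/61 200/377 -1440/22997 8980/22997 5 7 N
final 5 8 W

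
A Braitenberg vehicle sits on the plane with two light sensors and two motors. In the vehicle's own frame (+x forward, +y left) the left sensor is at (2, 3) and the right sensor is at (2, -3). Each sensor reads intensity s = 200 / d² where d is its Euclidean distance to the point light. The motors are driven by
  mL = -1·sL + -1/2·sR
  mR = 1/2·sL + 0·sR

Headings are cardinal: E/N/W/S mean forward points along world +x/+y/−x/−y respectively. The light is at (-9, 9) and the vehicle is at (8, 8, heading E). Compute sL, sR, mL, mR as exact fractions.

40/73 200/377 -22380/27521 20/73

left sensor world pos  = (10, 11); dL² = 365
right sensor world pos = (10, 5); dR² = 377
sL = 200/365 = 40/73
sR = 200/377 = 200/377
mL = -1·sL + -1/2·sR = -22380/27521
mR = 1/2·sL + 0·sR = 20/73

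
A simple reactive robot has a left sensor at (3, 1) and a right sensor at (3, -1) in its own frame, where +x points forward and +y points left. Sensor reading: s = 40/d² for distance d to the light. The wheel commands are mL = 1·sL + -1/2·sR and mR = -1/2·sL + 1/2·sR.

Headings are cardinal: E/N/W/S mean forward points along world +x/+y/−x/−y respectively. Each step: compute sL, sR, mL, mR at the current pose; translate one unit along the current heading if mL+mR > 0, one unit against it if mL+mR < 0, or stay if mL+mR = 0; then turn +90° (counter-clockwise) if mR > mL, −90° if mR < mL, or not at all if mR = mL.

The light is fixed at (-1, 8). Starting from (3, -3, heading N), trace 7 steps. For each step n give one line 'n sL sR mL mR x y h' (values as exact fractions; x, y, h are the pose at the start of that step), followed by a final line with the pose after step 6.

0 40/73 40/89 2100/6497 -320/6497 3 -3 N
1 4/13 4/17 42/221 -8/221 3 -2 E
2 8/41 8/37 132/1517 16/1517 4 -2 S
3 10/37 5/13 75/962 55/962 4 -3 W
4 40/73 40/89 2100/6497 -320/6497 3 -3 N
5 4/13 4/17 42/221 -8/221 3 -2 E
6 8/41 8/37 132/1517 16/1517 4 -2 S
final 4 -3 W

n=0: pose=(3,-3,N); sL=40/73, sR=40/89; mL=2100/6497, mR=-320/6497; mL+mR=20/73 → advance +1; mR−mL=-2420/6497 → turn -1·90°
n=1: pose=(3,-2,E); sL=4/13, sR=4/17; mL=42/221, mR=-8/221; mL+mR=2/13 → advance +1; mR−mL=-50/221 → turn -1·90°
n=2: pose=(4,-2,S); sL=8/41, sR=8/37; mL=132/1517, mR=16/1517; mL+mR=4/41 → advance +1; mR−mL=-116/1517 → turn -1·90°
n=3: pose=(4,-3,W); sL=10/37, sR=5/13; mL=75/962, mR=55/962; mL+mR=5/37 → advance +1; mR−mL=-10/481 → turn -1·90°
n=4: pose=(3,-3,N); sL=40/73, sR=40/89; mL=2100/6497, mR=-320/6497; mL+mR=20/73 → advance +1; mR−mL=-2420/6497 → turn -1·90°
n=5: pose=(3,-2,E); sL=4/13, sR=4/17; mL=42/221, mR=-8/221; mL+mR=2/13 → advance +1; mR−mL=-50/221 → turn -1·90°
n=6: pose=(4,-2,S); sL=8/41, sR=8/37; mL=132/1517, mR=16/1517; mL+mR=4/41 → advance +1; mR−mL=-116/1517 → turn -1·90°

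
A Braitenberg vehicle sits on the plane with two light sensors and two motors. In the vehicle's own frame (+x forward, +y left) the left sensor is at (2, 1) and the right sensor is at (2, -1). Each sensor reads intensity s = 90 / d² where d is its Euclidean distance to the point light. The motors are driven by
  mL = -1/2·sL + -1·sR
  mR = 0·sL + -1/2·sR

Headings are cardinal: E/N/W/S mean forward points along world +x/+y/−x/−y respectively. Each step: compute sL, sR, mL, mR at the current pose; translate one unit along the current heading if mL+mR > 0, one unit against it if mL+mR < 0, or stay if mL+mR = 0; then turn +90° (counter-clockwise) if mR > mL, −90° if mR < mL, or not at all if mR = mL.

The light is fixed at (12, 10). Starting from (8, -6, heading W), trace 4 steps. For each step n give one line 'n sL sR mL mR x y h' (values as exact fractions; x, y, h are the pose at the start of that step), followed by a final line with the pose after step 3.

0 18/65 10/29 -911/1885 -5/29 8 -6 W
1 45/164 9/34 -2241/5576 -9/68 9 -6 S
2 90/197 90/257 -29295/50629 -45/257 9 -5 E
3 45/97 45/89 -12735/17266 -45/178 8 -5 N
final 8 -6 W

n=0: pose=(8,-6,W); sL=18/65, sR=10/29; mL=-911/1885, mR=-5/29; mL+mR=-1236/1885 → advance -1; mR−mL=586/1885 → turn +1·90°
n=1: pose=(9,-6,S); sL=45/164, sR=9/34; mL=-2241/5576, mR=-9/68; mL+mR=-2979/5576 → advance -1; mR−mL=1503/5576 → turn +1·90°
n=2: pose=(9,-5,E); sL=90/197, sR=90/257; mL=-29295/50629, mR=-45/257; mL+mR=-38160/50629 → advance -1; mR−mL=20430/50629 → turn +1·90°
n=3: pose=(8,-5,N); sL=45/97, sR=45/89; mL=-12735/17266, mR=-45/178; mL+mR=-8550/8633 → advance -1; mR−mL=4185/8633 → turn +1·90°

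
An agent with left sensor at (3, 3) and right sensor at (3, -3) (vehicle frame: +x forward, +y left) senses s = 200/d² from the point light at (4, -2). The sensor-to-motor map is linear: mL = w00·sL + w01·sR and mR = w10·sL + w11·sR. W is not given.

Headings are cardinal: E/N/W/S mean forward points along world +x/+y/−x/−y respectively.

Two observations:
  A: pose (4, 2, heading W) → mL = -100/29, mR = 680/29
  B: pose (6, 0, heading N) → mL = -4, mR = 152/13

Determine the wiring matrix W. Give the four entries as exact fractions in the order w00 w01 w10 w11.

0 -1 1 1

obs A: pose=(4,2,W) → sL=20, sR=100/29, mL=-100/29, mR=680/29
obs B: pose=(6,0,N) → sL=100/13, sR=4, mL=-4, mR=152/13
sensor matrix S = [[20, 100/29], [100/13, 4]]; det S = 20160/377
solve [mL_A; mL_B] = S·[w00; w01] and [mR_A; mR_B] = S·[w10; w11]:
  w00 = 0, w01 = -1, w10 = 1, w11 = 1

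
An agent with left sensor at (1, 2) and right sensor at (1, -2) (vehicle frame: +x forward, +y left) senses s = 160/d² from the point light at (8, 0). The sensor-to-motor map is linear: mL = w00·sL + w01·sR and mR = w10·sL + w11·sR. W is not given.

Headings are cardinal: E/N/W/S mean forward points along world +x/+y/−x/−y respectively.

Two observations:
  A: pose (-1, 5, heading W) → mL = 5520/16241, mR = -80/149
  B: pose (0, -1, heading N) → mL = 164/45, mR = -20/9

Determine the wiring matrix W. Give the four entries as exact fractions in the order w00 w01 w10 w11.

-1/2 1 0 -1/2

obs A: pose=(-1,5,W) → sL=160/109, sR=160/149, mL=5520/16241, mR=-80/149
obs B: pose=(0,-1,N) → sL=8/5, sR=40/9, mL=164/45, mR=-20/9
sensor matrix S = [[160/109, 160/149], [8/5, 40/9]]; det S = 702464/146169
solve [mL_A; mL_B] = S·[w00; w01] and [mR_A; mR_B] = S·[w10; w11]:
  w00 = -1/2, w01 = 1, w10 = 0, w11 = -1/2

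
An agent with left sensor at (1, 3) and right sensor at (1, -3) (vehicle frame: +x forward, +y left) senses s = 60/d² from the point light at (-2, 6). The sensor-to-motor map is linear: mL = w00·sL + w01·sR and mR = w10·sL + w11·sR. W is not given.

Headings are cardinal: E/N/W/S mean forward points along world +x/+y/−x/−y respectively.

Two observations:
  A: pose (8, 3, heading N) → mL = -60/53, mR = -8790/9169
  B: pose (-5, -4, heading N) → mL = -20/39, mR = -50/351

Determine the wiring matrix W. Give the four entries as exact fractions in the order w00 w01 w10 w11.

obs A: pose=(8,3,N) → sL=60/53, sR=60/173, mL=-60/53, mR=-8790/9169
obs B: pose=(-5,-4,N) → sL=20/39, sR=20/27, mL=-20/39, mR=-50/351
sensor matrix S = [[60/53, 60/173], [20/39, 20/27]]; det S = 708800/1072773
solve [mL_A; mL_B] = S·[w00; w01] and [mR_A; mR_B] = S·[w10; w11]:
  w00 = -1, w01 = 0, w10 = -1, w11 = 1/2

-1 0 -1 1/2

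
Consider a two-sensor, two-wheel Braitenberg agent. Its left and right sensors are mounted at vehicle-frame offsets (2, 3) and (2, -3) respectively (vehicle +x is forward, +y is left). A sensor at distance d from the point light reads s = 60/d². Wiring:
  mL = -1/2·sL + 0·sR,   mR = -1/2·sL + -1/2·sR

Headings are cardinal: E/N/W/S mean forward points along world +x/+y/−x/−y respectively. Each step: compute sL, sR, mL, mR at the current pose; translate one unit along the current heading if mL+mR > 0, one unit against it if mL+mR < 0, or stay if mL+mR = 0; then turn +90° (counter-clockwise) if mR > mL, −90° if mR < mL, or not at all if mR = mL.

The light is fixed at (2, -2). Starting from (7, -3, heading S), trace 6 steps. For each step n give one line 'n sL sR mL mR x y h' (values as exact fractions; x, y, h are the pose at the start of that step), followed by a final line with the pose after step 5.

0 60/73 60/13 -30/73 -2580/949 7 -3 S
1 10/3 10/3 -5/3 -10/3 7 -2 W
2 60/13 12/17 -30/13 -588/221 8 -2 N
3 15/17 3/4 -15/34 -111/136 8 -3 E
4 60/73 60/13 -30/73 -2580/949 7 -3 S
5 10/3 10/3 -5/3 -10/3 7 -2 W
final 8 -2 N

n=0: pose=(7,-3,S); sL=60/73, sR=60/13; mL=-30/73, mR=-2580/949; mL+mR=-2970/949 → advance -1; mR−mL=-30/13 → turn -1·90°
n=1: pose=(7,-2,W); sL=10/3, sR=10/3; mL=-5/3, mR=-10/3; mL+mR=-5 → advance -1; mR−mL=-5/3 → turn -1·90°
n=2: pose=(8,-2,N); sL=60/13, sR=12/17; mL=-30/13, mR=-588/221; mL+mR=-1098/221 → advance -1; mR−mL=-6/17 → turn -1·90°
n=3: pose=(8,-3,E); sL=15/17, sR=3/4; mL=-15/34, mR=-111/136; mL+mR=-171/136 → advance -1; mR−mL=-3/8 → turn -1·90°
n=4: pose=(7,-3,S); sL=60/73, sR=60/13; mL=-30/73, mR=-2580/949; mL+mR=-2970/949 → advance -1; mR−mL=-30/13 → turn -1·90°
n=5: pose=(7,-2,W); sL=10/3, sR=10/3; mL=-5/3, mR=-10/3; mL+mR=-5 → advance -1; mR−mL=-5/3 → turn -1·90°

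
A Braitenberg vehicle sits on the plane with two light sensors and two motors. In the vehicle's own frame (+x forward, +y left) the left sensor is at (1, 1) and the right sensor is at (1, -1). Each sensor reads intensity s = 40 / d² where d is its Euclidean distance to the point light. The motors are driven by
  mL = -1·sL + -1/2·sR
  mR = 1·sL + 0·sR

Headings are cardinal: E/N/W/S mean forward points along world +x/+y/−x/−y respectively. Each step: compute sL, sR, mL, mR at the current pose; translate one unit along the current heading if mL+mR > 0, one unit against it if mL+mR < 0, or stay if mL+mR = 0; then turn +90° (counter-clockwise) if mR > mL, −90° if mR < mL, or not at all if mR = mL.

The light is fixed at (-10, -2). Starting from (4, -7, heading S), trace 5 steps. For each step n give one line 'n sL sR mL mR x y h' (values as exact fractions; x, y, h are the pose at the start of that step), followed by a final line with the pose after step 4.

n=0: pose=(4,-7,S); sL=40/261, sR=8/41; mL=-2684/10701, mR=40/261; mL+mR=-4/41 → advance -1; mR−mL=4324/10701 → turn +1·90°
n=1: pose=(4,-6,E); sL=20/117, sR=4/25; mL=-734/2925, mR=20/117; mL+mR=-2/25 → advance -1; mR−mL=1234/2925 → turn +1·90°
n=2: pose=(3,-6,N); sL=40/153, sR=8/41; mL=-2252/6273, mR=40/153; mL+mR=-4/41 → advance -1; mR−mL=3892/6273 → turn +1·90°
n=3: pose=(3,-7,W); sL=2/9, sR=1/4; mL=-25/72, mR=2/9; mL+mR=-1/8 → advance -1; mR−mL=41/72 → turn +1·90°
n=4: pose=(4,-7,S); sL=40/261, sR=8/41; mL=-2684/10701, mR=40/261; mL+mR=-4/41 → advance -1; mR−mL=4324/10701 → turn +1·90°

0 40/261 8/41 -2684/10701 40/261 4 -7 S
1 20/117 4/25 -734/2925 20/117 4 -6 E
2 40/153 8/41 -2252/6273 40/153 3 -6 N
3 2/9 1/4 -25/72 2/9 3 -7 W
4 40/261 8/41 -2684/10701 40/261 4 -7 S
final 4 -6 E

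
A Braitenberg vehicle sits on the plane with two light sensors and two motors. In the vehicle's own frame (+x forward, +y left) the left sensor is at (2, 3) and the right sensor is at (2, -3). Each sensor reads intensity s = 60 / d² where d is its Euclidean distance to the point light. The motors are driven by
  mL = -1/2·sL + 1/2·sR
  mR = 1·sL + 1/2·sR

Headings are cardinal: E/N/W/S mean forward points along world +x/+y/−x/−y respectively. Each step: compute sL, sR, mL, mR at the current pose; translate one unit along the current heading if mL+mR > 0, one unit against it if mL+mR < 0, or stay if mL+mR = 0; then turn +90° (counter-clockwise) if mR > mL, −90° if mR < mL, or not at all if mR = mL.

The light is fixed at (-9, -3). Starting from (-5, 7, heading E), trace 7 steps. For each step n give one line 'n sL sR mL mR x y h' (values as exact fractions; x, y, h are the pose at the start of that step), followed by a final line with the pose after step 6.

0 12/41 12/17 144/697 450/697 -5 7 E
1 15/37 15/52 -225/3848 2115/3848 -4 7 N
2 60/73 12/41 -792/2993 2898/2993 -4 8 W
3 6/13 30/41 72/533 441/533 -5 8 S
4 12/41 12/17 144/697 450/697 -5 7 E
5 15/37 15/52 -225/3848 2115/3848 -4 7 N
6 60/73 12/41 -792/2993 2898/2993 -4 8 W
final -5 8 S

n=0: pose=(-5,7,E); sL=12/41, sR=12/17; mL=144/697, mR=450/697; mL+mR=594/697 → advance +1; mR−mL=18/41 → turn +1·90°
n=1: pose=(-4,7,N); sL=15/37, sR=15/52; mL=-225/3848, mR=2115/3848; mL+mR=945/1924 → advance +1; mR−mL=45/74 → turn +1·90°
n=2: pose=(-4,8,W); sL=60/73, sR=12/41; mL=-792/2993, mR=2898/2993; mL+mR=2106/2993 → advance +1; mR−mL=90/73 → turn +1·90°
n=3: pose=(-5,8,S); sL=6/13, sR=30/41; mL=72/533, mR=441/533; mL+mR=513/533 → advance +1; mR−mL=9/13 → turn +1·90°
n=4: pose=(-5,7,E); sL=12/41, sR=12/17; mL=144/697, mR=450/697; mL+mR=594/697 → advance +1; mR−mL=18/41 → turn +1·90°
n=5: pose=(-4,7,N); sL=15/37, sR=15/52; mL=-225/3848, mR=2115/3848; mL+mR=945/1924 → advance +1; mR−mL=45/74 → turn +1·90°
n=6: pose=(-4,8,W); sL=60/73, sR=12/41; mL=-792/2993, mR=2898/2993; mL+mR=2106/2993 → advance +1; mR−mL=90/73 → turn +1·90°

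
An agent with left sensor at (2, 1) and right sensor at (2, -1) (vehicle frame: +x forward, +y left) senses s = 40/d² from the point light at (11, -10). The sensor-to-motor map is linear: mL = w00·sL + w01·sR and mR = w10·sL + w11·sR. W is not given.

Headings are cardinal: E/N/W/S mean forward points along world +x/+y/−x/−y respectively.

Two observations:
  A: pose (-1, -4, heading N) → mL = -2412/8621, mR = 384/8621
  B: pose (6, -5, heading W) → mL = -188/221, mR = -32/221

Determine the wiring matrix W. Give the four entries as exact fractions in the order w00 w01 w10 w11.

-1 -1/2 -1 1

obs A: pose=(-1,-4,N) → sL=40/233, sR=8/37, mL=-2412/8621, mR=384/8621
obs B: pose=(6,-5,W) → sL=8/13, sR=8/17, mL=-188/221, mR=-32/221
sensor matrix S = [[40/233, 8/37], [8/13, 8/17]]; det S = -99584/1905241
solve [mL_A; mL_B] = S·[w00; w01] and [mR_A; mR_B] = S·[w10; w11]:
  w00 = -1, w01 = -1/2, w10 = -1, w11 = 1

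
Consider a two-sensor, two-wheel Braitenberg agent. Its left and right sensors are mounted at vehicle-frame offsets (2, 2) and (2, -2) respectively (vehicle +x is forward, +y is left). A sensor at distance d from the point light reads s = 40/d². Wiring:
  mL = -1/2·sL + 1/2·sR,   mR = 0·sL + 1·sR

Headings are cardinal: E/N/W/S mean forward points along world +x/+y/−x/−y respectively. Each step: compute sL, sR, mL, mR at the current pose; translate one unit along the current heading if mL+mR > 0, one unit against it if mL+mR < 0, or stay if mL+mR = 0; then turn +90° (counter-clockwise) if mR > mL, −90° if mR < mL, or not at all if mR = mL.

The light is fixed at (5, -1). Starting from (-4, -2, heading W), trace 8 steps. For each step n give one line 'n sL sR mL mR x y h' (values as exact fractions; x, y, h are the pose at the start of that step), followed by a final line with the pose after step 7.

0 4/13 20/61 8/793 20/61 -4 -2 W
1 40/73 40/153 -1600/11169 40/153 -5 -2 S
2 5/8 1/2 -1/16 1/2 -5 -3 E
3 40/121 40/49 1440/5929 40/49 -4 -3 N
4 4/13 20/61 8/793 20/61 -4 -2 W
5 40/73 40/153 -1600/11169 40/153 -5 -2 S
6 5/8 1/2 -1/16 1/2 -5 -3 E
7 40/121 40/49 1440/5929 40/49 -4 -3 N
final -4 -2 W

n=0: pose=(-4,-2,W); sL=4/13, sR=20/61; mL=8/793, mR=20/61; mL+mR=268/793 → advance +1; mR−mL=252/793 → turn +1·90°
n=1: pose=(-5,-2,S); sL=40/73, sR=40/153; mL=-1600/11169, mR=40/153; mL+mR=440/3723 → advance +1; mR−mL=4520/11169 → turn +1·90°
n=2: pose=(-5,-3,E); sL=5/8, sR=1/2; mL=-1/16, mR=1/2; mL+mR=7/16 → advance +1; mR−mL=9/16 → turn +1·90°
n=3: pose=(-4,-3,N); sL=40/121, sR=40/49; mL=1440/5929, mR=40/49; mL+mR=6280/5929 → advance +1; mR−mL=3400/5929 → turn +1·90°
n=4: pose=(-4,-2,W); sL=4/13, sR=20/61; mL=8/793, mR=20/61; mL+mR=268/793 → advance +1; mR−mL=252/793 → turn +1·90°
n=5: pose=(-5,-2,S); sL=40/73, sR=40/153; mL=-1600/11169, mR=40/153; mL+mR=440/3723 → advance +1; mR−mL=4520/11169 → turn +1·90°
n=6: pose=(-5,-3,E); sL=5/8, sR=1/2; mL=-1/16, mR=1/2; mL+mR=7/16 → advance +1; mR−mL=9/16 → turn +1·90°
n=7: pose=(-4,-3,N); sL=40/121, sR=40/49; mL=1440/5929, mR=40/49; mL+mR=6280/5929 → advance +1; mR−mL=3400/5929 → turn +1·90°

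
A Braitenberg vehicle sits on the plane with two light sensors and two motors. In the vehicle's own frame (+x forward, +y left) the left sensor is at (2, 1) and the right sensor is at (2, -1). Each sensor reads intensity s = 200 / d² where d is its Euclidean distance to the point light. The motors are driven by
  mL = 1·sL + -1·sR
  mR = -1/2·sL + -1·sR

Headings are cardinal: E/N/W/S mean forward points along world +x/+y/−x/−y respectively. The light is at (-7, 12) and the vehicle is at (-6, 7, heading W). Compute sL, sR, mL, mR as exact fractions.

left sensor world pos  = (-8, 6); dL² = 37
right sensor world pos = (-8, 8); dR² = 17
sL = 200/37 = 200/37
sR = 200/17 = 200/17
mL = 1·sL + -1·sR = -4000/629
mR = -1/2·sL + -1·sR = -9100/629

200/37 200/17 -4000/629 -9100/629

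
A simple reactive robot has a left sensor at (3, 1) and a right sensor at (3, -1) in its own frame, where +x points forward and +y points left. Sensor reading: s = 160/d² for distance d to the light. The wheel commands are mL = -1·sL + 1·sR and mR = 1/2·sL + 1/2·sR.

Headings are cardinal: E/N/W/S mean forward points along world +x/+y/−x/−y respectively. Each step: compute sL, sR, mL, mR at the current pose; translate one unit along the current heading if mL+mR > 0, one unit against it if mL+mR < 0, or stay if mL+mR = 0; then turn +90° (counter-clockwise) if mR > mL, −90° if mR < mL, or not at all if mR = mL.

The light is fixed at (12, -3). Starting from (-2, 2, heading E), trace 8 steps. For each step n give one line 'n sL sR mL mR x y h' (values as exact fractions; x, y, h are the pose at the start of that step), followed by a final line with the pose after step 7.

n=0: pose=(-2,2,E); sL=160/157, sR=160/137; mL=3200/21509, mR=23520/21509; mL+mR=26720/21509 → advance +1; mR−mL=20320/21509 → turn +1·90°
n=1: pose=(-1,2,N); sL=8/13, sR=10/13; mL=2/13, mR=9/13; mL+mR=11/13 → advance +1; mR−mL=7/13 → turn +1·90°
n=2: pose=(-1,3,W); sL=160/281, sR=32/61; mL=-768/17141, mR=9376/17141; mL+mR=8608/17141 → advance +1; mR−mL=10144/17141 → turn +1·90°
n=3: pose=(-2,3,S); sL=80/89, sR=80/117; mL=-2240/10413, mR=8240/10413; mL+mR=2000/3471 → advance +1; mR−mL=10480/10413 → turn +1·90°
n=4: pose=(-2,2,E); sL=160/157, sR=160/137; mL=3200/21509, mR=23520/21509; mL+mR=26720/21509 → advance +1; mR−mL=20320/21509 → turn +1·90°
n=5: pose=(-1,2,N); sL=8/13, sR=10/13; mL=2/13, mR=9/13; mL+mR=11/13 → advance +1; mR−mL=7/13 → turn +1·90°
n=6: pose=(-1,3,W); sL=160/281, sR=32/61; mL=-768/17141, mR=9376/17141; mL+mR=8608/17141 → advance +1; mR−mL=10144/17141 → turn +1·90°
n=7: pose=(-2,3,S); sL=80/89, sR=80/117; mL=-2240/10413, mR=8240/10413; mL+mR=2000/3471 → advance +1; mR−mL=10480/10413 → turn +1·90°

0 160/157 160/137 3200/21509 23520/21509 -2 2 E
1 8/13 10/13 2/13 9/13 -1 2 N
2 160/281 32/61 -768/17141 9376/17141 -1 3 W
3 80/89 80/117 -2240/10413 8240/10413 -2 3 S
4 160/157 160/137 3200/21509 23520/21509 -2 2 E
5 8/13 10/13 2/13 9/13 -1 2 N
6 160/281 32/61 -768/17141 9376/17141 -1 3 W
7 80/89 80/117 -2240/10413 8240/10413 -2 3 S
final -2 2 E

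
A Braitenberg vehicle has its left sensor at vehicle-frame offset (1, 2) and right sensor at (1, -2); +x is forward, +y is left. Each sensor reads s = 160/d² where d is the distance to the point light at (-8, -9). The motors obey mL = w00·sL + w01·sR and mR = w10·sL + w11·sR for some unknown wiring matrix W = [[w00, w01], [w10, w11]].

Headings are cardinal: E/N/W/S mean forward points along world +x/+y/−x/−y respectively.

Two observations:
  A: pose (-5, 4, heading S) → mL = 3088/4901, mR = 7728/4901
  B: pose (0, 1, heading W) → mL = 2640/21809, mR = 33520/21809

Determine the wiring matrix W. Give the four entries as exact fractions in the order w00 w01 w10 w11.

obs A: pose=(-5,4,S) → sL=160/169, sR=32/29, mL=3088/4901, mR=7728/4901
obs B: pose=(0,1,W) → sL=160/113, sR=160/193, mL=2640/21809, mR=33520/21809
sensor matrix S = [[160/169, 32/29], [160/113, 160/193]]; det S = -83107840/106885909
solve [mL_A; mL_B] = S·[w00; w01] and [mR_A; mR_B] = S·[w10; w11]:
  w00 = -1/2, w01 = 1, w10 = 1/2, w11 = 1

-1/2 1 1/2 1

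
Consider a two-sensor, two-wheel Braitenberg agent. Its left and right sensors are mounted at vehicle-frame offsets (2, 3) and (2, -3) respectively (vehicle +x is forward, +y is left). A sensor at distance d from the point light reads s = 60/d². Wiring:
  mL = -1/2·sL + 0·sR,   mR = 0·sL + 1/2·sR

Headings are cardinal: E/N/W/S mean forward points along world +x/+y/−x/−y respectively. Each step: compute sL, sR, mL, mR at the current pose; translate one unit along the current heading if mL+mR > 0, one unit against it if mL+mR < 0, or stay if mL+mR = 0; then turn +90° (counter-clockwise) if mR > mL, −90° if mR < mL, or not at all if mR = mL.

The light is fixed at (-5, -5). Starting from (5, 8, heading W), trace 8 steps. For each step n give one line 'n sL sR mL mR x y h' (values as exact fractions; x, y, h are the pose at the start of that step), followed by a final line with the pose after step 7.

0 15/41 3/16 -15/82 3/32 5 8 W
1 60/317 12/37 -30/317 6/37 6 8 S
2 30/197 6/25 -15/197 3/25 6 7 E
3 60/277 60/421 -30/277 30/421 7 7 N
4 15/41 15/74 -15/82 15/148 7 6 W
5 60/337 60/181 -30/337 30/181 8 6 S
6 30/197 30/137 -15/197 15/137 8 5 E
7 12/53 60/433 -6/53 30/433 9 5 N
final 9 4 W

n=0: pose=(5,8,W); sL=15/41, sR=3/16; mL=-15/82, mR=3/32; mL+mR=-117/1312 → advance -1; mR−mL=363/1312 → turn +1·90°
n=1: pose=(6,8,S); sL=60/317, sR=12/37; mL=-30/317, mR=6/37; mL+mR=792/11729 → advance +1; mR−mL=3012/11729 → turn +1·90°
n=2: pose=(6,7,E); sL=30/197, sR=6/25; mL=-15/197, mR=3/25; mL+mR=216/4925 → advance +1; mR−mL=966/4925 → turn +1·90°
n=3: pose=(7,7,N); sL=60/277, sR=60/421; mL=-30/277, mR=30/421; mL+mR=-4320/116617 → advance -1; mR−mL=20940/116617 → turn +1·90°
n=4: pose=(7,6,W); sL=15/41, sR=15/74; mL=-15/82, mR=15/148; mL+mR=-495/6068 → advance -1; mR−mL=1725/6068 → turn +1·90°
n=5: pose=(8,6,S); sL=60/337, sR=60/181; mL=-30/337, mR=30/181; mL+mR=4680/60997 → advance +1; mR−mL=15540/60997 → turn +1·90°
n=6: pose=(8,5,E); sL=30/197, sR=30/137; mL=-15/197, mR=15/137; mL+mR=900/26989 → advance +1; mR−mL=5010/26989 → turn +1·90°
n=7: pose=(9,5,N); sL=12/53, sR=60/433; mL=-6/53, mR=30/433; mL+mR=-1008/22949 → advance -1; mR−mL=4188/22949 → turn +1·90°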